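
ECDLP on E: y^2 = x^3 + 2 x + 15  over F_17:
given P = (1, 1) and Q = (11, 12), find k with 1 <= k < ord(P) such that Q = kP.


Enumerate multiples of P until we hit Q = (11, 12):
  1P = (1, 1)
  2P = (0, 10)
  3P = (12, 13)
  4P = (8, 13)
  5P = (4, 6)
  6P = (11, 5)
  7P = (14, 4)
  8P = (10, 10)
  9P = (7, 10)
  10P = (7, 7)
  11P = (10, 7)
  12P = (14, 13)
  13P = (11, 12)
Match found at i = 13.

k = 13


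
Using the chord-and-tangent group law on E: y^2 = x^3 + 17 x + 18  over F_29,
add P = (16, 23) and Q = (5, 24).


P != Q, so use the chord formula.
s = (y2 - y1) / (x2 - x1) = (1) / (18) mod 29 = 21
x3 = s^2 - x1 - x2 mod 29 = 21^2 - 16 - 5 = 14
y3 = s (x1 - x3) - y1 mod 29 = 21 * (16 - 14) - 23 = 19

P + Q = (14, 19)


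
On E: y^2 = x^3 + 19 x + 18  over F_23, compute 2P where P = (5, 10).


Doubling: s = (3 x1^2 + a) / (2 y1)
s = (3*5^2 + 19) / (2*10) mod 23 = 7
x3 = s^2 - 2 x1 mod 23 = 7^2 - 2*5 = 16
y3 = s (x1 - x3) - y1 mod 23 = 7 * (5 - 16) - 10 = 5

2P = (16, 5)


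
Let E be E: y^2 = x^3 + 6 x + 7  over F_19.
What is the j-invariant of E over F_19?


Delta = -16(4 a^3 + 27 b^2) mod 19 = 6
-1728 * (4 a)^3 = -1728 * (4*6)^3 mod 19 = 11
j = 11 * 6^(-1) mod 19 = 5

j = 5 (mod 19)


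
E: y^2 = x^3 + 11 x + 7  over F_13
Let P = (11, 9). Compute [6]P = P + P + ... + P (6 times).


k = 6 = 110_2 (binary, LSB first: 011)
Double-and-add from P = (11, 9):
  bit 0 = 0: acc unchanged = O
  bit 1 = 1: acc = O + (8, 10) = (8, 10)
  bit 2 = 1: acc = (8, 10) + (6, 9) = (9, 9)

6P = (9, 9)


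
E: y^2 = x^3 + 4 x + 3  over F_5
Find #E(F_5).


For each x in F_5, count y with y^2 = x^3 + 4 x + 3 mod 5:
  x = 2: RHS = 4, y in [2, 3]  -> 2 point(s)
Affine points: 2. Add the point at infinity: total = 3.

#E(F_5) = 3


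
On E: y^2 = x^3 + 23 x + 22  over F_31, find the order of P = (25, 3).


Compute successive multiples of P until we hit O:
  1P = (25, 3)
  2P = (28, 9)
  3P = (13, 21)
  4P = (3, 26)
  5P = (8, 6)
  6P = (2, 13)
  7P = (23, 15)
  8P = (19, 23)
  ... (continuing to 37P)
  37P = O

ord(P) = 37


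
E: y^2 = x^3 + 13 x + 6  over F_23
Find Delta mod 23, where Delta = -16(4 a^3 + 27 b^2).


4 a^3 + 27 b^2 = 4*13^3 + 27*6^2 = 8788 + 972 = 9760
Delta = -16 * (9760) = -156160
Delta mod 23 = 10

Delta = 10 (mod 23)


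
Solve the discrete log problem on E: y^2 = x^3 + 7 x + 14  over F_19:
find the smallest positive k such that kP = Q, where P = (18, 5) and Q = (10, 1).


Enumerate multiples of P until we hit Q = (10, 1):
  1P = (18, 5)
  2P = (3, 10)
  3P = (15, 13)
  4P = (10, 18)
  5P = (7, 8)
  6P = (17, 12)
  7P = (14, 5)
  8P = (6, 14)
  9P = (11, 4)
  10P = (16, 17)
  11P = (2, 13)
  12P = (4, 7)
  13P = (4, 12)
  14P = (2, 6)
  15P = (16, 2)
  16P = (11, 15)
  17P = (6, 5)
  18P = (14, 14)
  19P = (17, 7)
  20P = (7, 11)
  21P = (10, 1)
Match found at i = 21.

k = 21


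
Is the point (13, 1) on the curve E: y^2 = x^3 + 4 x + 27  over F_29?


Check whether y^2 = x^3 + 4 x + 27 (mod 29) for (x, y) = (13, 1).
LHS: y^2 = 1^2 mod 29 = 1
RHS: x^3 + 4 x + 27 = 13^3 + 4*13 + 27 mod 29 = 14
LHS != RHS

No, not on the curve


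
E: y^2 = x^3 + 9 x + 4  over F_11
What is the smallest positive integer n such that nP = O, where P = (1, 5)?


Compute successive multiples of P until we hit O:
  1P = (1, 5)
  2P = (10, 4)
  3P = (3, 5)
  4P = (7, 6)
  5P = (7, 5)
  6P = (3, 6)
  7P = (10, 7)
  8P = (1, 6)
  ... (continuing to 9P)
  9P = O

ord(P) = 9


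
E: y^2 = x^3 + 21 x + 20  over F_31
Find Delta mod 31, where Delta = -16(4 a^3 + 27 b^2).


4 a^3 + 27 b^2 = 4*21^3 + 27*20^2 = 37044 + 10800 = 47844
Delta = -16 * (47844) = -765504
Delta mod 31 = 10

Delta = 10 (mod 31)


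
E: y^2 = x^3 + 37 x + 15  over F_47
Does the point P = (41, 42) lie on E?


Check whether y^2 = x^3 + 37 x + 15 (mod 47) for (x, y) = (41, 42).
LHS: y^2 = 42^2 mod 47 = 25
RHS: x^3 + 37 x + 15 = 41^3 + 37*41 + 15 mod 47 = 0
LHS != RHS

No, not on the curve


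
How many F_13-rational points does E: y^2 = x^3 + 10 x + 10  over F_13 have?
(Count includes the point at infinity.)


For each x in F_13, count y with y^2 = x^3 + 10 x + 10 mod 13:
  x = 0: RHS = 10, y in [6, 7]  -> 2 point(s)
  x = 2: RHS = 12, y in [5, 8]  -> 2 point(s)
  x = 4: RHS = 10, y in [6, 7]  -> 2 point(s)
  x = 5: RHS = 3, y in [4, 9]  -> 2 point(s)
  x = 6: RHS = 0, y in [0]  -> 1 point(s)
  x = 8: RHS = 4, y in [2, 11]  -> 2 point(s)
  x = 9: RHS = 10, y in [6, 7]  -> 2 point(s)
  x = 12: RHS = 12, y in [5, 8]  -> 2 point(s)
Affine points: 15. Add the point at infinity: total = 16.

#E(F_13) = 16


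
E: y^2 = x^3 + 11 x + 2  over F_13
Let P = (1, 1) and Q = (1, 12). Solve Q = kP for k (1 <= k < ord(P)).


Enumerate multiples of P until we hit Q = (1, 12):
  1P = (1, 1)
  2P = (8, 2)
  3P = (8, 11)
  4P = (1, 12)
Match found at i = 4.

k = 4


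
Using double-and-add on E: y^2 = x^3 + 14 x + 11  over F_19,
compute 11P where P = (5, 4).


k = 11 = 1011_2 (binary, LSB first: 1101)
Double-and-add from P = (5, 4):
  bit 0 = 1: acc = O + (5, 4) = (5, 4)
  bit 1 = 1: acc = (5, 4) + (6, 11) = (0, 12)
  bit 2 = 0: acc unchanged = (0, 12)
  bit 3 = 1: acc = (0, 12) + (4, 13) = (2, 16)

11P = (2, 16)


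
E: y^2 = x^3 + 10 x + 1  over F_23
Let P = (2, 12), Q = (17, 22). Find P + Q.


P != Q, so use the chord formula.
s = (y2 - y1) / (x2 - x1) = (10) / (15) mod 23 = 16
x3 = s^2 - x1 - x2 mod 23 = 16^2 - 2 - 17 = 7
y3 = s (x1 - x3) - y1 mod 23 = 16 * (2 - 7) - 12 = 0

P + Q = (7, 0)


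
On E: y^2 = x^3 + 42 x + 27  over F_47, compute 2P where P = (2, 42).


Doubling: s = (3 x1^2 + a) / (2 y1)
s = (3*2^2 + 42) / (2*42) mod 47 = 4
x3 = s^2 - 2 x1 mod 47 = 4^2 - 2*2 = 12
y3 = s (x1 - x3) - y1 mod 47 = 4 * (2 - 12) - 42 = 12

2P = (12, 12)


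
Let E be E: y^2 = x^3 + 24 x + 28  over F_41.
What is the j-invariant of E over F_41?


Delta = -16(4 a^3 + 27 b^2) mod 41 = 16
-1728 * (4 a)^3 = -1728 * (4*24)^3 mod 41 = 18
j = 18 * 16^(-1) mod 41 = 37

j = 37 (mod 41)


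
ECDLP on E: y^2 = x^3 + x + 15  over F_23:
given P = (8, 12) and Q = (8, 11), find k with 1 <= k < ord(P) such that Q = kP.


Enumerate multiples of P until we hit Q = (8, 11):
  1P = (8, 12)
  2P = (19, 4)
  3P = (22, 17)
  4P = (20, 10)
  5P = (11, 0)
  6P = (20, 13)
  7P = (22, 6)
  8P = (19, 19)
  9P = (8, 11)
Match found at i = 9.

k = 9


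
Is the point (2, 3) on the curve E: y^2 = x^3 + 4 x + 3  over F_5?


Check whether y^2 = x^3 + 4 x + 3 (mod 5) for (x, y) = (2, 3).
LHS: y^2 = 3^2 mod 5 = 4
RHS: x^3 + 4 x + 3 = 2^3 + 4*2 + 3 mod 5 = 4
LHS = RHS

Yes, on the curve


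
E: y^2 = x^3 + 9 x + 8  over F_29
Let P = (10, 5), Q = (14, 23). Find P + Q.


P != Q, so use the chord formula.
s = (y2 - y1) / (x2 - x1) = (18) / (4) mod 29 = 19
x3 = s^2 - x1 - x2 mod 29 = 19^2 - 10 - 14 = 18
y3 = s (x1 - x3) - y1 mod 29 = 19 * (10 - 18) - 5 = 17

P + Q = (18, 17)


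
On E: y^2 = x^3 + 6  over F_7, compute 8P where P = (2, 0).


k = 8 = 1000_2 (binary, LSB first: 0001)
Double-and-add from P = (2, 0):
  bit 0 = 0: acc unchanged = O
  bit 1 = 0: acc unchanged = O
  bit 2 = 0: acc unchanged = O
  bit 3 = 1: acc = O + O = O

8P = O


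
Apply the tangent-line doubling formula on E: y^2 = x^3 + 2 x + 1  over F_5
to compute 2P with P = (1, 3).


Doubling: s = (3 x1^2 + a) / (2 y1)
s = (3*1^2 + 2) / (2*3) mod 5 = 0
x3 = s^2 - 2 x1 mod 5 = 0^2 - 2*1 = 3
y3 = s (x1 - x3) - y1 mod 5 = 0 * (1 - 3) - 3 = 2

2P = (3, 2)


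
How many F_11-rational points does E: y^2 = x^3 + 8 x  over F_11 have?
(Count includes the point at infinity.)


For each x in F_11, count y with y^2 = x^3 + 8 x + 0 mod 11:
  x = 0: RHS = 0, y in [0]  -> 1 point(s)
  x = 1: RHS = 9, y in [3, 8]  -> 2 point(s)
  x = 5: RHS = 0, y in [0]  -> 1 point(s)
  x = 6: RHS = 0, y in [0]  -> 1 point(s)
  x = 7: RHS = 3, y in [5, 6]  -> 2 point(s)
  x = 8: RHS = 4, y in [2, 9]  -> 2 point(s)
  x = 9: RHS = 9, y in [3, 8]  -> 2 point(s)
Affine points: 11. Add the point at infinity: total = 12.

#E(F_11) = 12


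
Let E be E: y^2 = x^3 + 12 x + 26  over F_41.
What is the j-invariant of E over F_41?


Delta = -16(4 a^3 + 27 b^2) mod 41 = 37
-1728 * (4 a)^3 = -1728 * (4*12)^3 mod 41 = 33
j = 33 * 37^(-1) mod 41 = 2

j = 2 (mod 41)


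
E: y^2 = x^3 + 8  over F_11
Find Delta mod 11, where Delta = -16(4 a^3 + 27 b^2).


4 a^3 + 27 b^2 = 4*0^3 + 27*8^2 = 0 + 1728 = 1728
Delta = -16 * (1728) = -27648
Delta mod 11 = 6

Delta = 6 (mod 11)


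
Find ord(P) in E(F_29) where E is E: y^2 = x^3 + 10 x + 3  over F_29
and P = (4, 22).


Compute successive multiples of P until we hit O:
  1P = (4, 22)
  2P = (21, 7)
  3P = (11, 20)
  4P = (20, 24)
  5P = (10, 28)
  6P = (16, 24)
  7P = (5, 2)
  8P = (14, 4)
  ... (continuing to 27P)
  27P = O

ord(P) = 27


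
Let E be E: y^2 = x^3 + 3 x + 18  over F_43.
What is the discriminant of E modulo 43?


4 a^3 + 27 b^2 = 4*3^3 + 27*18^2 = 108 + 8748 = 8856
Delta = -16 * (8856) = -141696
Delta mod 43 = 32

Delta = 32 (mod 43)


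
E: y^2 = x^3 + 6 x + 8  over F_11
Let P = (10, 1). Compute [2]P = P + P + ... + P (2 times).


k = 2 = 10_2 (binary, LSB first: 01)
Double-and-add from P = (10, 1):
  bit 0 = 0: acc unchanged = O
  bit 1 = 1: acc = O + (3, 3) = (3, 3)

2P = (3, 3)


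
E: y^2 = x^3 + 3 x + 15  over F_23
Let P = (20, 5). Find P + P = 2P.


Doubling: s = (3 x1^2 + a) / (2 y1)
s = (3*20^2 + 3) / (2*5) mod 23 = 3
x3 = s^2 - 2 x1 mod 23 = 3^2 - 2*20 = 15
y3 = s (x1 - x3) - y1 mod 23 = 3 * (20 - 15) - 5 = 10

2P = (15, 10)


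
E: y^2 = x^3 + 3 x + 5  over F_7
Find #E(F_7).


For each x in F_7, count y with y^2 = x^3 + 3 x + 5 mod 7:
  x = 1: RHS = 2, y in [3, 4]  -> 2 point(s)
  x = 4: RHS = 4, y in [2, 5]  -> 2 point(s)
  x = 6: RHS = 1, y in [1, 6]  -> 2 point(s)
Affine points: 6. Add the point at infinity: total = 7.

#E(F_7) = 7


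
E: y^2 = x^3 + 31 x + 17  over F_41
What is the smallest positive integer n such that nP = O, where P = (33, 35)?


Compute successive multiples of P until we hit O:
  1P = (33, 35)
  2P = (8, 30)
  3P = (23, 8)
  4P = (5, 16)
  5P = (26, 21)
  6P = (27, 18)
  7P = (38, 26)
  8P = (29, 7)
  ... (continuing to 18P)
  18P = O

ord(P) = 18


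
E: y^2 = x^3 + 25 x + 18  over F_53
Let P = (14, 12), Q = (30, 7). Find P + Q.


P != Q, so use the chord formula.
s = (y2 - y1) / (x2 - x1) = (48) / (16) mod 53 = 3
x3 = s^2 - x1 - x2 mod 53 = 3^2 - 14 - 30 = 18
y3 = s (x1 - x3) - y1 mod 53 = 3 * (14 - 18) - 12 = 29

P + Q = (18, 29)


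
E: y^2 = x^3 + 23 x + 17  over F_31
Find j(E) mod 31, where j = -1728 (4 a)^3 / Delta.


Delta = -16(4 a^3 + 27 b^2) mod 31 = 21
-1728 * (4 a)^3 = -1728 * (4*23)^3 mod 31 = 23
j = 23 * 21^(-1) mod 31 = 7

j = 7 (mod 31)


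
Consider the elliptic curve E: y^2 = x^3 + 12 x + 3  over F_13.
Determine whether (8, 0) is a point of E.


Check whether y^2 = x^3 + 12 x + 3 (mod 13) for (x, y) = (8, 0).
LHS: y^2 = 0^2 mod 13 = 0
RHS: x^3 + 12 x + 3 = 8^3 + 12*8 + 3 mod 13 = 0
LHS = RHS

Yes, on the curve


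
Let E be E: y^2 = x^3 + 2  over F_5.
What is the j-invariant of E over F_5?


Delta = -16(4 a^3 + 27 b^2) mod 5 = 2
-1728 * (4 a)^3 = -1728 * (4*0)^3 mod 5 = 0
j = 0 * 2^(-1) mod 5 = 0

j = 0 (mod 5)


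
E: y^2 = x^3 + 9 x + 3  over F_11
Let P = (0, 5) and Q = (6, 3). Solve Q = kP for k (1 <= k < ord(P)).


Enumerate multiples of P until we hit Q = (6, 3):
  1P = (0, 5)
  2P = (4, 9)
  3P = (8, 9)
  4P = (6, 3)
Match found at i = 4.

k = 4


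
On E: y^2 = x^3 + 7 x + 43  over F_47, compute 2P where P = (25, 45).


Doubling: s = (3 x1^2 + a) / (2 y1)
s = (3*25^2 + 7) / (2*45) mod 47 = 23
x3 = s^2 - 2 x1 mod 47 = 23^2 - 2*25 = 9
y3 = s (x1 - x3) - y1 mod 47 = 23 * (25 - 9) - 45 = 41

2P = (9, 41)


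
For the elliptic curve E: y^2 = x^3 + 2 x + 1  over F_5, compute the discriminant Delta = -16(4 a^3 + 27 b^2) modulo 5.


4 a^3 + 27 b^2 = 4*2^3 + 27*1^2 = 32 + 27 = 59
Delta = -16 * (59) = -944
Delta mod 5 = 1

Delta = 1 (mod 5)


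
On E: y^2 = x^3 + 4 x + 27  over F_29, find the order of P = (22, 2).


Compute successive multiples of P until we hit O:
  1P = (22, 2)
  2P = (9, 3)
  3P = (21, 18)
  4P = (10, 9)
  5P = (6, 8)
  6P = (17, 7)
  7P = (20, 25)
  8P = (25, 18)
  ... (continuing to 25P)
  25P = O

ord(P) = 25


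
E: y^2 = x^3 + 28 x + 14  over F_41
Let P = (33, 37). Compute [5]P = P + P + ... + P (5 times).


k = 5 = 101_2 (binary, LSB first: 101)
Double-and-add from P = (33, 37):
  bit 0 = 1: acc = O + (33, 37) = (33, 37)
  bit 1 = 0: acc unchanged = (33, 37)
  bit 2 = 1: acc = (33, 37) + (13, 19) = (20, 28)

5P = (20, 28)


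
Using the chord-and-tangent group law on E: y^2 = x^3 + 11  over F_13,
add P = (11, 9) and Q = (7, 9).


P != Q, so use the chord formula.
s = (y2 - y1) / (x2 - x1) = (0) / (9) mod 13 = 0
x3 = s^2 - x1 - x2 mod 13 = 0^2 - 11 - 7 = 8
y3 = s (x1 - x3) - y1 mod 13 = 0 * (11 - 8) - 9 = 4

P + Q = (8, 4)


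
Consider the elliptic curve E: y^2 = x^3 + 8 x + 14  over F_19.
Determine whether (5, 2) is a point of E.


Check whether y^2 = x^3 + 8 x + 14 (mod 19) for (x, y) = (5, 2).
LHS: y^2 = 2^2 mod 19 = 4
RHS: x^3 + 8 x + 14 = 5^3 + 8*5 + 14 mod 19 = 8
LHS != RHS

No, not on the curve


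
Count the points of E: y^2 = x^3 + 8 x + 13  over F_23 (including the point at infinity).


For each x in F_23, count y with y^2 = x^3 + 8 x + 13 mod 23:
  x = 0: RHS = 13, y in [6, 17]  -> 2 point(s)
  x = 3: RHS = 18, y in [8, 15]  -> 2 point(s)
  x = 6: RHS = 1, y in [1, 22]  -> 2 point(s)
  x = 9: RHS = 9, y in [3, 20]  -> 2 point(s)
  x = 10: RHS = 12, y in [9, 14]  -> 2 point(s)
  x = 11: RHS = 6, y in [11, 12]  -> 2 point(s)
  x = 15: RHS = 12, y in [9, 14]  -> 2 point(s)
  x = 17: RHS = 2, y in [5, 18]  -> 2 point(s)
  x = 18: RHS = 9, y in [3, 20]  -> 2 point(s)
  x = 19: RHS = 9, y in [3, 20]  -> 2 point(s)
  x = 20: RHS = 8, y in [10, 13]  -> 2 point(s)
  x = 21: RHS = 12, y in [9, 14]  -> 2 point(s)
  x = 22: RHS = 4, y in [2, 21]  -> 2 point(s)
Affine points: 26. Add the point at infinity: total = 27.

#E(F_23) = 27


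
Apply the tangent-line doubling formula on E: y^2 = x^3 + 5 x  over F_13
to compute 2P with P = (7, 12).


Doubling: s = (3 x1^2 + a) / (2 y1)
s = (3*7^2 + 5) / (2*12) mod 13 = 2
x3 = s^2 - 2 x1 mod 13 = 2^2 - 2*7 = 3
y3 = s (x1 - x3) - y1 mod 13 = 2 * (7 - 3) - 12 = 9

2P = (3, 9)


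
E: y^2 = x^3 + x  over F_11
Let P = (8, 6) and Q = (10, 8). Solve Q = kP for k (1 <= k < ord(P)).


Enumerate multiples of P until we hit Q = (10, 8):
  1P = (8, 6)
  2P = (9, 10)
  3P = (10, 8)
Match found at i = 3.

k = 3


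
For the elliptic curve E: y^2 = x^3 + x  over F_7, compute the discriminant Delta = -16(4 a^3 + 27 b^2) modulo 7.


4 a^3 + 27 b^2 = 4*1^3 + 27*0^2 = 4 + 0 = 4
Delta = -16 * (4) = -64
Delta mod 7 = 6

Delta = 6 (mod 7)


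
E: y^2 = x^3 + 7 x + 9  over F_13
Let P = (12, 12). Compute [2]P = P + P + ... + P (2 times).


k = 2 = 10_2 (binary, LSB first: 01)
Double-and-add from P = (12, 12):
  bit 0 = 0: acc unchanged = O
  bit 1 = 1: acc = O + (1, 11) = (1, 11)

2P = (1, 11)


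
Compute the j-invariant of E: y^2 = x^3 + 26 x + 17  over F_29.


Delta = -16(4 a^3 + 27 b^2) mod 29 = 14
-1728 * (4 a)^3 = -1728 * (4*26)^3 mod 29 = 28
j = 28 * 14^(-1) mod 29 = 2

j = 2 (mod 29)


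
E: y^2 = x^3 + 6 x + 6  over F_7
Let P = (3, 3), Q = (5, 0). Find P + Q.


P != Q, so use the chord formula.
s = (y2 - y1) / (x2 - x1) = (4) / (2) mod 7 = 2
x3 = s^2 - x1 - x2 mod 7 = 2^2 - 3 - 5 = 3
y3 = s (x1 - x3) - y1 mod 7 = 2 * (3 - 3) - 3 = 4

P + Q = (3, 4)


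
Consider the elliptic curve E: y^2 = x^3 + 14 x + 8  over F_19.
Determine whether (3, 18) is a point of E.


Check whether y^2 = x^3 + 14 x + 8 (mod 19) for (x, y) = (3, 18).
LHS: y^2 = 18^2 mod 19 = 1
RHS: x^3 + 14 x + 8 = 3^3 + 14*3 + 8 mod 19 = 1
LHS = RHS

Yes, on the curve


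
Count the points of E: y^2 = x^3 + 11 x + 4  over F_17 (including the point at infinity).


For each x in F_17, count y with y^2 = x^3 + 11 x + 4 mod 17:
  x = 0: RHS = 4, y in [2, 15]  -> 2 point(s)
  x = 1: RHS = 16, y in [4, 13]  -> 2 point(s)
  x = 2: RHS = 0, y in [0]  -> 1 point(s)
  x = 3: RHS = 13, y in [8, 9]  -> 2 point(s)
  x = 7: RHS = 16, y in [4, 13]  -> 2 point(s)
  x = 8: RHS = 9, y in [3, 14]  -> 2 point(s)
  x = 9: RHS = 16, y in [4, 13]  -> 2 point(s)
  x = 10: RHS = 9, y in [3, 14]  -> 2 point(s)
  x = 13: RHS = 15, y in [7, 10]  -> 2 point(s)
  x = 15: RHS = 8, y in [5, 12]  -> 2 point(s)
  x = 16: RHS = 9, y in [3, 14]  -> 2 point(s)
Affine points: 21. Add the point at infinity: total = 22.

#E(F_17) = 22


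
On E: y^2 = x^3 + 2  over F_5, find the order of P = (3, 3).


Compute successive multiples of P until we hit O:
  1P = (3, 3)
  2P = (3, 2)
  3P = O

ord(P) = 3


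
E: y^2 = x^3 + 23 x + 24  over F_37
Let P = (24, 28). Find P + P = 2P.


Doubling: s = (3 x1^2 + a) / (2 y1)
s = (3*24^2 + 23) / (2*28) mod 37 = 24
x3 = s^2 - 2 x1 mod 37 = 24^2 - 2*24 = 10
y3 = s (x1 - x3) - y1 mod 37 = 24 * (24 - 10) - 28 = 12

2P = (10, 12)


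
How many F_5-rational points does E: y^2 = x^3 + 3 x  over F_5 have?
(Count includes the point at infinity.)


For each x in F_5, count y with y^2 = x^3 + 3 x + 0 mod 5:
  x = 0: RHS = 0, y in [0]  -> 1 point(s)
  x = 1: RHS = 4, y in [2, 3]  -> 2 point(s)
  x = 2: RHS = 4, y in [2, 3]  -> 2 point(s)
  x = 3: RHS = 1, y in [1, 4]  -> 2 point(s)
  x = 4: RHS = 1, y in [1, 4]  -> 2 point(s)
Affine points: 9. Add the point at infinity: total = 10.

#E(F_5) = 10


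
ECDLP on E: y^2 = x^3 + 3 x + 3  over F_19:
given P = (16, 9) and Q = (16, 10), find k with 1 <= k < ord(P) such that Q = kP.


Enumerate multiples of P until we hit Q = (16, 10):
  1P = (16, 9)
  2P = (13, 15)
  3P = (13, 4)
  4P = (16, 10)
Match found at i = 4.

k = 4


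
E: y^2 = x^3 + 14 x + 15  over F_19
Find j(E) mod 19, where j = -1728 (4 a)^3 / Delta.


Delta = -16(4 a^3 + 27 b^2) mod 19 = 5
-1728 * (4 a)^3 = -1728 * (4*14)^3 mod 19 = 18
j = 18 * 5^(-1) mod 19 = 15

j = 15 (mod 19)


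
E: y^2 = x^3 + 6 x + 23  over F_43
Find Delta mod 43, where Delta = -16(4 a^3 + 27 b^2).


4 a^3 + 27 b^2 = 4*6^3 + 27*23^2 = 864 + 14283 = 15147
Delta = -16 * (15147) = -242352
Delta mod 43 = 39

Delta = 39 (mod 43)


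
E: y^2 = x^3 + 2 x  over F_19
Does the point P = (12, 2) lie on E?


Check whether y^2 = x^3 + 2 x + 0 (mod 19) for (x, y) = (12, 2).
LHS: y^2 = 2^2 mod 19 = 4
RHS: x^3 + 2 x + 0 = 12^3 + 2*12 + 0 mod 19 = 4
LHS = RHS

Yes, on the curve


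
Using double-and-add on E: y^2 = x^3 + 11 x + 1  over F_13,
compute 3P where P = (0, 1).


k = 3 = 11_2 (binary, LSB first: 11)
Double-and-add from P = (0, 1):
  bit 0 = 1: acc = O + (0, 1) = (0, 1)
  bit 1 = 1: acc = (0, 1) + (1, 0) = (0, 12)

3P = (0, 12)


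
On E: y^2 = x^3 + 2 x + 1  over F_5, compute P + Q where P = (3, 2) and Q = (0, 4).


P != Q, so use the chord formula.
s = (y2 - y1) / (x2 - x1) = (2) / (2) mod 5 = 1
x3 = s^2 - x1 - x2 mod 5 = 1^2 - 3 - 0 = 3
y3 = s (x1 - x3) - y1 mod 5 = 1 * (3 - 3) - 2 = 3

P + Q = (3, 3)


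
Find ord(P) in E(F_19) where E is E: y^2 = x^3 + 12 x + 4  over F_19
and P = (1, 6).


Compute successive multiples of P until we hit O:
  1P = (1, 6)
  2P = (15, 5)
  3P = (0, 17)
  4P = (6, 11)
  5P = (13, 1)
  6P = (9, 10)
  7P = (14, 16)
  8P = (11, 17)
  ... (continuing to 23P)
  23P = O

ord(P) = 23


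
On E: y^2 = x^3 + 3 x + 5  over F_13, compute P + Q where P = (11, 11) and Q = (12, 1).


P != Q, so use the chord formula.
s = (y2 - y1) / (x2 - x1) = (3) / (1) mod 13 = 3
x3 = s^2 - x1 - x2 mod 13 = 3^2 - 11 - 12 = 12
y3 = s (x1 - x3) - y1 mod 13 = 3 * (11 - 12) - 11 = 12

P + Q = (12, 12)


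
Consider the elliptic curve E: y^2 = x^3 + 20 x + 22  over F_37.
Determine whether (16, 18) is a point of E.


Check whether y^2 = x^3 + 20 x + 22 (mod 37) for (x, y) = (16, 18).
LHS: y^2 = 18^2 mod 37 = 28
RHS: x^3 + 20 x + 22 = 16^3 + 20*16 + 22 mod 37 = 35
LHS != RHS

No, not on the curve


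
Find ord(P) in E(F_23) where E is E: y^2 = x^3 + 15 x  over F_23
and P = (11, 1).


Compute successive multiples of P until we hit O:
  1P = (11, 1)
  2P = (3, 16)
  3P = (10, 0)
  4P = (3, 7)
  5P = (11, 22)
  6P = O

ord(P) = 6


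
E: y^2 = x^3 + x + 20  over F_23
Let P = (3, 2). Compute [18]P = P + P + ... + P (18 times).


k = 18 = 10010_2 (binary, LSB first: 01001)
Double-and-add from P = (3, 2):
  bit 0 = 0: acc unchanged = O
  bit 1 = 1: acc = O + (20, 17) = (20, 17)
  bit 2 = 0: acc unchanged = (20, 17)
  bit 3 = 0: acc unchanged = (20, 17)
  bit 4 = 1: acc = (20, 17) + (15, 12) = (12, 14)

18P = (12, 14)


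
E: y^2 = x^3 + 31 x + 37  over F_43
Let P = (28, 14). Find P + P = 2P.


Doubling: s = (3 x1^2 + a) / (2 y1)
s = (3*28^2 + 31) / (2*14) mod 43 = 16
x3 = s^2 - 2 x1 mod 43 = 16^2 - 2*28 = 28
y3 = s (x1 - x3) - y1 mod 43 = 16 * (28 - 28) - 14 = 29

2P = (28, 29)


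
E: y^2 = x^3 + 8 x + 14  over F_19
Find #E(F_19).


For each x in F_19, count y with y^2 = x^3 + 8 x + 14 mod 19:
  x = 1: RHS = 4, y in [2, 17]  -> 2 point(s)
  x = 2: RHS = 0, y in [0]  -> 1 point(s)
  x = 8: RHS = 1, y in [1, 18]  -> 2 point(s)
  x = 9: RHS = 17, y in [6, 13]  -> 2 point(s)
  x = 10: RHS = 11, y in [7, 12]  -> 2 point(s)
  x = 13: RHS = 16, y in [4, 15]  -> 2 point(s)
  x = 14: RHS = 1, y in [1, 18]  -> 2 point(s)
  x = 16: RHS = 1, y in [1, 18]  -> 2 point(s)
  x = 17: RHS = 9, y in [3, 16]  -> 2 point(s)
  x = 18: RHS = 5, y in [9, 10]  -> 2 point(s)
Affine points: 19. Add the point at infinity: total = 20.

#E(F_19) = 20


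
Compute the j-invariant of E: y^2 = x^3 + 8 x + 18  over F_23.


Delta = -16(4 a^3 + 27 b^2) mod 23 = 17
-1728 * (4 a)^3 = -1728 * (4*8)^3 mod 23 = 21
j = 21 * 17^(-1) mod 23 = 8

j = 8 (mod 23)


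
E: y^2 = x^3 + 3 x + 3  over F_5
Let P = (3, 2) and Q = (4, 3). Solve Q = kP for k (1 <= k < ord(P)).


Enumerate multiples of P until we hit Q = (4, 3):
  1P = (3, 2)
  2P = (4, 3)
Match found at i = 2.

k = 2


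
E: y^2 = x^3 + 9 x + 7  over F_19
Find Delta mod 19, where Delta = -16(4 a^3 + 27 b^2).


4 a^3 + 27 b^2 = 4*9^3 + 27*7^2 = 2916 + 1323 = 4239
Delta = -16 * (4239) = -67824
Delta mod 19 = 6

Delta = 6 (mod 19)


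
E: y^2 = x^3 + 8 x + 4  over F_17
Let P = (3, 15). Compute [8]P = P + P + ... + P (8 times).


k = 8 = 1000_2 (binary, LSB first: 0001)
Double-and-add from P = (3, 15):
  bit 0 = 0: acc unchanged = O
  bit 1 = 0: acc unchanged = O
  bit 2 = 0: acc unchanged = O
  bit 3 = 1: acc = O + (0, 15) = (0, 15)

8P = (0, 15)


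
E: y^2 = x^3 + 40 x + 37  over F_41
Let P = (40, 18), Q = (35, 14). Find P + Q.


P != Q, so use the chord formula.
s = (y2 - y1) / (x2 - x1) = (37) / (36) mod 41 = 9
x3 = s^2 - x1 - x2 mod 41 = 9^2 - 40 - 35 = 6
y3 = s (x1 - x3) - y1 mod 41 = 9 * (40 - 6) - 18 = 1

P + Q = (6, 1)


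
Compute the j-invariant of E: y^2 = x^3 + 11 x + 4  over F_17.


Delta = -16(4 a^3 + 27 b^2) mod 17 = 10
-1728 * (4 a)^3 = -1728 * (4*11)^3 mod 17 = 16
j = 16 * 10^(-1) mod 17 = 5

j = 5 (mod 17)


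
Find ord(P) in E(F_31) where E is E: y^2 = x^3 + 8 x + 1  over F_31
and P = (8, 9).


Compute successive multiples of P until we hit O:
  1P = (8, 9)
  2P = (29, 16)
  3P = (1, 14)
  4P = (1, 17)
  5P = (29, 15)
  6P = (8, 22)
  7P = O

ord(P) = 7


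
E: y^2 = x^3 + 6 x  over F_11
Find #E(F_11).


For each x in F_11, count y with y^2 = x^3 + 6 x + 0 mod 11:
  x = 0: RHS = 0, y in [0]  -> 1 point(s)
  x = 2: RHS = 9, y in [3, 8]  -> 2 point(s)
  x = 3: RHS = 1, y in [1, 10]  -> 2 point(s)
  x = 4: RHS = 0, y in [0]  -> 1 point(s)
  x = 5: RHS = 1, y in [1, 10]  -> 2 point(s)
  x = 7: RHS = 0, y in [0]  -> 1 point(s)
  x = 10: RHS = 4, y in [2, 9]  -> 2 point(s)
Affine points: 11. Add the point at infinity: total = 12.

#E(F_11) = 12


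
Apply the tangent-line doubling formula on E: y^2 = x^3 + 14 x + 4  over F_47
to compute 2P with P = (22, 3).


Doubling: s = (3 x1^2 + a) / (2 y1)
s = (3*22^2 + 14) / (2*3) mod 47 = 25
x3 = s^2 - 2 x1 mod 47 = 25^2 - 2*22 = 17
y3 = s (x1 - x3) - y1 mod 47 = 25 * (22 - 17) - 3 = 28

2P = (17, 28)


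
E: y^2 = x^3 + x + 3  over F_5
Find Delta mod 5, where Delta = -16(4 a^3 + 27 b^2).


4 a^3 + 27 b^2 = 4*1^3 + 27*3^2 = 4 + 243 = 247
Delta = -16 * (247) = -3952
Delta mod 5 = 3

Delta = 3 (mod 5)


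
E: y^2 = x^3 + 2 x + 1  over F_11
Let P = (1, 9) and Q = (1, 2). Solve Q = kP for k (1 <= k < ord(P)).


Enumerate multiples of P until we hit Q = (1, 2):
  1P = (1, 9)
  2P = (3, 10)
  3P = (10, 3)
  4P = (9, 0)
  5P = (10, 8)
  6P = (3, 1)
  7P = (1, 2)
Match found at i = 7.

k = 7


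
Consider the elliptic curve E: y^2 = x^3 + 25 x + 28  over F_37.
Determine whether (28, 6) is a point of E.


Check whether y^2 = x^3 + 25 x + 28 (mod 37) for (x, y) = (28, 6).
LHS: y^2 = 6^2 mod 37 = 36
RHS: x^3 + 25 x + 28 = 28^3 + 25*28 + 28 mod 37 = 36
LHS = RHS

Yes, on the curve


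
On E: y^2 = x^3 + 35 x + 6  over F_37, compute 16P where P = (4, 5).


k = 16 = 10000_2 (binary, LSB first: 00001)
Double-and-add from P = (4, 5):
  bit 0 = 0: acc unchanged = O
  bit 1 = 0: acc unchanged = O
  bit 2 = 0: acc unchanged = O
  bit 3 = 0: acc unchanged = O
  bit 4 = 1: acc = O + (27, 32) = (27, 32)

16P = (27, 32)


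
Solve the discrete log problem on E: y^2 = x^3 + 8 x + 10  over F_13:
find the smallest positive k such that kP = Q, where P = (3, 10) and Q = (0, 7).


Enumerate multiples of P until we hit Q = (0, 7):
  1P = (3, 10)
  2P = (6, 1)
  3P = (0, 7)
Match found at i = 3.

k = 3


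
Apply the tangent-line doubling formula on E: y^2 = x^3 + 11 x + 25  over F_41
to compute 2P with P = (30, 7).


Doubling: s = (3 x1^2 + a) / (2 y1)
s = (3*30^2 + 11) / (2*7) mod 41 = 15
x3 = s^2 - 2 x1 mod 41 = 15^2 - 2*30 = 1
y3 = s (x1 - x3) - y1 mod 41 = 15 * (30 - 1) - 7 = 18

2P = (1, 18)


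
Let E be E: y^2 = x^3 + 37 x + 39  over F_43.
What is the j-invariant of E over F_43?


Delta = -16(4 a^3 + 27 b^2) mod 43 = 32
-1728 * (4 a)^3 = -1728 * (4*37)^3 mod 43 = 39
j = 39 * 32^(-1) mod 43 = 16

j = 16 (mod 43)


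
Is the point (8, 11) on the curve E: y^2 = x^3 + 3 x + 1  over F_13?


Check whether y^2 = x^3 + 3 x + 1 (mod 13) for (x, y) = (8, 11).
LHS: y^2 = 11^2 mod 13 = 4
RHS: x^3 + 3 x + 1 = 8^3 + 3*8 + 1 mod 13 = 4
LHS = RHS

Yes, on the curve


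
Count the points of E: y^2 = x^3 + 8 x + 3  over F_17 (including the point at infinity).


For each x in F_17, count y with y^2 = x^3 + 8 x + 3 mod 17:
  x = 5: RHS = 15, y in [7, 10]  -> 2 point(s)
  x = 8: RHS = 1, y in [1, 16]  -> 2 point(s)
  x = 12: RHS = 8, y in [5, 12]  -> 2 point(s)
  x = 13: RHS = 9, y in [3, 14]  -> 2 point(s)
  x = 15: RHS = 13, y in [8, 9]  -> 2 point(s)
Affine points: 10. Add the point at infinity: total = 11.

#E(F_17) = 11


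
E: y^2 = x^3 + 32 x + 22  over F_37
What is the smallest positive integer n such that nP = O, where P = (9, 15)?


Compute successive multiples of P until we hit O:
  1P = (9, 15)
  2P = (28, 2)
  3P = (10, 11)
  4P = (34, 11)
  5P = (27, 16)
  6P = (5, 14)
  7P = (30, 26)
  8P = (7, 16)
  ... (continuing to 39P)
  39P = O

ord(P) = 39


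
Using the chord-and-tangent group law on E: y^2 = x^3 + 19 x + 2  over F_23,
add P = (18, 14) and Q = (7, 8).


P != Q, so use the chord formula.
s = (y2 - y1) / (x2 - x1) = (17) / (12) mod 23 = 11
x3 = s^2 - x1 - x2 mod 23 = 11^2 - 18 - 7 = 4
y3 = s (x1 - x3) - y1 mod 23 = 11 * (18 - 4) - 14 = 2

P + Q = (4, 2)


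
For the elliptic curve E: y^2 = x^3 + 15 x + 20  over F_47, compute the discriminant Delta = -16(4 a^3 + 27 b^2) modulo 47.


4 a^3 + 27 b^2 = 4*15^3 + 27*20^2 = 13500 + 10800 = 24300
Delta = -16 * (24300) = -388800
Delta mod 47 = 31

Delta = 31 (mod 47)


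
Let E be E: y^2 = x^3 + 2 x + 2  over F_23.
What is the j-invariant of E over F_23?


Delta = -16(4 a^3 + 27 b^2) mod 23 = 14
-1728 * (4 a)^3 = -1728 * (4*2)^3 mod 23 = 5
j = 5 * 14^(-1) mod 23 = 2

j = 2 (mod 23)


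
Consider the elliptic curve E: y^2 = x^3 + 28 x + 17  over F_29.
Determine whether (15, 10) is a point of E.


Check whether y^2 = x^3 + 28 x + 17 (mod 29) for (x, y) = (15, 10).
LHS: y^2 = 10^2 mod 29 = 13
RHS: x^3 + 28 x + 17 = 15^3 + 28*15 + 17 mod 29 = 13
LHS = RHS

Yes, on the curve


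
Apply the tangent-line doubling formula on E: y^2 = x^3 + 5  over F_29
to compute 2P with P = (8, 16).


Doubling: s = (3 x1^2 + a) / (2 y1)
s = (3*8^2 + 0) / (2*16) mod 29 = 6
x3 = s^2 - 2 x1 mod 29 = 6^2 - 2*8 = 20
y3 = s (x1 - x3) - y1 mod 29 = 6 * (8 - 20) - 16 = 28

2P = (20, 28)


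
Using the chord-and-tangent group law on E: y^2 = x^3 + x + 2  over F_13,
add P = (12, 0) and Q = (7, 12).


P != Q, so use the chord formula.
s = (y2 - y1) / (x2 - x1) = (12) / (8) mod 13 = 8
x3 = s^2 - x1 - x2 mod 13 = 8^2 - 12 - 7 = 6
y3 = s (x1 - x3) - y1 mod 13 = 8 * (12 - 6) - 0 = 9

P + Q = (6, 9)


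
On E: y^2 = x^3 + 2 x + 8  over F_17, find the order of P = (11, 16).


Compute successive multiples of P until we hit O:
  1P = (11, 16)
  2P = (11, 1)
  3P = O

ord(P) = 3


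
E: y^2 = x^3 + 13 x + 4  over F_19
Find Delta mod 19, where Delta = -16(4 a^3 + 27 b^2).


4 a^3 + 27 b^2 = 4*13^3 + 27*4^2 = 8788 + 432 = 9220
Delta = -16 * (9220) = -147520
Delta mod 19 = 15

Delta = 15 (mod 19)


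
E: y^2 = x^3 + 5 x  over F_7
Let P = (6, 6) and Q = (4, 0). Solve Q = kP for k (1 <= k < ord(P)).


Enumerate multiples of P until we hit Q = (4, 0):
  1P = (6, 6)
  2P = (4, 0)
Match found at i = 2.

k = 2


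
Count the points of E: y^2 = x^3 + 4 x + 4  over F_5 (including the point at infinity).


For each x in F_5, count y with y^2 = x^3 + 4 x + 4 mod 5:
  x = 0: RHS = 4, y in [2, 3]  -> 2 point(s)
  x = 1: RHS = 4, y in [2, 3]  -> 2 point(s)
  x = 2: RHS = 0, y in [0]  -> 1 point(s)
  x = 4: RHS = 4, y in [2, 3]  -> 2 point(s)
Affine points: 7. Add the point at infinity: total = 8.

#E(F_5) = 8


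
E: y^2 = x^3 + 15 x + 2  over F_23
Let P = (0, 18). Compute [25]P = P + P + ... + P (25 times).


k = 25 = 11001_2 (binary, LSB first: 10011)
Double-and-add from P = (0, 18):
  bit 0 = 1: acc = O + (0, 18) = (0, 18)
  bit 1 = 0: acc unchanged = (0, 18)
  bit 2 = 0: acc unchanged = (0, 18)
  bit 3 = 1: acc = (0, 18) + (13, 5) = (11, 16)
  bit 4 = 1: acc = (11, 16) + (6, 20) = (14, 14)

25P = (14, 14)


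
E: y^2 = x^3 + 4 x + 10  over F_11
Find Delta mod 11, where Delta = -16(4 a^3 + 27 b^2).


4 a^3 + 27 b^2 = 4*4^3 + 27*10^2 = 256 + 2700 = 2956
Delta = -16 * (2956) = -47296
Delta mod 11 = 4

Delta = 4 (mod 11)


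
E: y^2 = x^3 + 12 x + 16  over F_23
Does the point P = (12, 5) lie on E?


Check whether y^2 = x^3 + 12 x + 16 (mod 23) for (x, y) = (12, 5).
LHS: y^2 = 5^2 mod 23 = 2
RHS: x^3 + 12 x + 16 = 12^3 + 12*12 + 16 mod 23 = 2
LHS = RHS

Yes, on the curve


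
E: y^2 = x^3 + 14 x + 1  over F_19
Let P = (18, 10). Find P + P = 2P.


Doubling: s = (3 x1^2 + a) / (2 y1)
s = (3*18^2 + 14) / (2*10) mod 19 = 17
x3 = s^2 - 2 x1 mod 19 = 17^2 - 2*18 = 6
y3 = s (x1 - x3) - y1 mod 19 = 17 * (18 - 6) - 10 = 4

2P = (6, 4)


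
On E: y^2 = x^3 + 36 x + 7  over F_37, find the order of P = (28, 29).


Compute successive multiples of P until we hit O:
  1P = (28, 29)
  2P = (8, 20)
  3P = (0, 28)
  4P = (25, 20)
  5P = (30, 2)
  6P = (4, 17)
  7P = (33, 24)
  8P = (14, 31)
  ... (continuing to 38P)
  38P = O

ord(P) = 38


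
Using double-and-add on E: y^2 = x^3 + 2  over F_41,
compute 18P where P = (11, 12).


k = 18 = 10010_2 (binary, LSB first: 01001)
Double-and-add from P = (11, 12):
  bit 0 = 0: acc unchanged = O
  bit 1 = 1: acc = O + (37, 15) = (37, 15)
  bit 2 = 0: acc unchanged = (37, 15)
  bit 3 = 0: acc unchanged = (37, 15)
  bit 4 = 1: acc = (37, 15) + (27, 28) = (16, 11)

18P = (16, 11)


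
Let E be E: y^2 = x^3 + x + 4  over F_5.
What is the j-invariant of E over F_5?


Delta = -16(4 a^3 + 27 b^2) mod 5 = 4
-1728 * (4 a)^3 = -1728 * (4*1)^3 mod 5 = 3
j = 3 * 4^(-1) mod 5 = 2

j = 2 (mod 5)


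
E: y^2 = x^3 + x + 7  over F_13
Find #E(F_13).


For each x in F_13, count y with y^2 = x^3 + 1 x + 7 mod 13:
  x = 1: RHS = 9, y in [3, 10]  -> 2 point(s)
  x = 2: RHS = 4, y in [2, 11]  -> 2 point(s)
  x = 4: RHS = 10, y in [6, 7]  -> 2 point(s)
  x = 9: RHS = 4, y in [2, 11]  -> 2 point(s)
  x = 10: RHS = 3, y in [4, 9]  -> 2 point(s)
  x = 11: RHS = 10, y in [6, 7]  -> 2 point(s)
Affine points: 12. Add the point at infinity: total = 13.

#E(F_13) = 13


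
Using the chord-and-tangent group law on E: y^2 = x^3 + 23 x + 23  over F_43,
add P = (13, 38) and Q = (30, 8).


P != Q, so use the chord formula.
s = (y2 - y1) / (x2 - x1) = (13) / (17) mod 43 = 21
x3 = s^2 - x1 - x2 mod 43 = 21^2 - 13 - 30 = 11
y3 = s (x1 - x3) - y1 mod 43 = 21 * (13 - 11) - 38 = 4

P + Q = (11, 4)


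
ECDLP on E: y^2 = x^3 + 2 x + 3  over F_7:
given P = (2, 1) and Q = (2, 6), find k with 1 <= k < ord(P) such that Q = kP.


Enumerate multiples of P until we hit Q = (2, 6):
  1P = (2, 1)
  2P = (3, 6)
  3P = (6, 0)
  4P = (3, 1)
  5P = (2, 6)
Match found at i = 5.

k = 5


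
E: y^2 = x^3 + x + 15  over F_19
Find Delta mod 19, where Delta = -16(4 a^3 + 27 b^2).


4 a^3 + 27 b^2 = 4*1^3 + 27*15^2 = 4 + 6075 = 6079
Delta = -16 * (6079) = -97264
Delta mod 19 = 16

Delta = 16 (mod 19)


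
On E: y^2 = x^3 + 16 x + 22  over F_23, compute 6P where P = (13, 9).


k = 6 = 110_2 (binary, LSB first: 011)
Double-and-add from P = (13, 9):
  bit 0 = 0: acc unchanged = O
  bit 1 = 1: acc = O + (15, 7) = (15, 7)
  bit 2 = 1: acc = (15, 7) + (18, 1) = (17, 20)

6P = (17, 20)


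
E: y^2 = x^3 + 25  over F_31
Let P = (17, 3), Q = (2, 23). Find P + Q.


P != Q, so use the chord formula.
s = (y2 - y1) / (x2 - x1) = (20) / (16) mod 31 = 9
x3 = s^2 - x1 - x2 mod 31 = 9^2 - 17 - 2 = 0
y3 = s (x1 - x3) - y1 mod 31 = 9 * (17 - 0) - 3 = 26

P + Q = (0, 26)


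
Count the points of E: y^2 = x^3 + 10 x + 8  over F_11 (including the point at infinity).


For each x in F_11, count y with y^2 = x^3 + 10 x + 8 mod 11:
  x = 2: RHS = 3, y in [5, 6]  -> 2 point(s)
  x = 6: RHS = 9, y in [3, 8]  -> 2 point(s)
  x = 7: RHS = 3, y in [5, 6]  -> 2 point(s)
Affine points: 6. Add the point at infinity: total = 7.

#E(F_11) = 7


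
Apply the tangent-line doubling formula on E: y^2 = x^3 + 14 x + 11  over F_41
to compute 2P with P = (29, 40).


Doubling: s = (3 x1^2 + a) / (2 y1)
s = (3*29^2 + 14) / (2*40) mod 41 = 23
x3 = s^2 - 2 x1 mod 41 = 23^2 - 2*29 = 20
y3 = s (x1 - x3) - y1 mod 41 = 23 * (29 - 20) - 40 = 3

2P = (20, 3)


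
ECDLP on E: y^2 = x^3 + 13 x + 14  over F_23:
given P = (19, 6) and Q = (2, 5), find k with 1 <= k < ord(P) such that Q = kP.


Enumerate multiples of P until we hit Q = (2, 5):
  1P = (19, 6)
  2P = (11, 4)
  3P = (6, 3)
  4P = (2, 5)
Match found at i = 4.

k = 4


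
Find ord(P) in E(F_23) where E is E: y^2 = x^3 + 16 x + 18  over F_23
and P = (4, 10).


Compute successive multiples of P until we hit O:
  1P = (4, 10)
  2P = (5, 19)
  3P = (3, 22)
  4P = (22, 22)
  5P = (0, 8)
  6P = (2, 14)
  7P = (21, 1)
  8P = (6, 10)
  ... (continuing to 28P)
  28P = O

ord(P) = 28


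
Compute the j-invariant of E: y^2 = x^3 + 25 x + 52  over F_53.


Delta = -16(4 a^3 + 27 b^2) mod 53 = 49
-1728 * (4 a)^3 = -1728 * (4*25)^3 mod 53 = 22
j = 22 * 49^(-1) mod 53 = 21

j = 21 (mod 53)


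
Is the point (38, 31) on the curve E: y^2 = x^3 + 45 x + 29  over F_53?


Check whether y^2 = x^3 + 45 x + 29 (mod 53) for (x, y) = (38, 31).
LHS: y^2 = 31^2 mod 53 = 7
RHS: x^3 + 45 x + 29 = 38^3 + 45*38 + 29 mod 53 = 7
LHS = RHS

Yes, on the curve


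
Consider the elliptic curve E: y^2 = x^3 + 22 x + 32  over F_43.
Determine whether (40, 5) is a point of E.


Check whether y^2 = x^3 + 22 x + 32 (mod 43) for (x, y) = (40, 5).
LHS: y^2 = 5^2 mod 43 = 25
RHS: x^3 + 22 x + 32 = 40^3 + 22*40 + 32 mod 43 = 25
LHS = RHS

Yes, on the curve


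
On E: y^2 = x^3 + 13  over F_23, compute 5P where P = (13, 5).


k = 5 = 101_2 (binary, LSB first: 101)
Double-and-add from P = (13, 5):
  bit 0 = 1: acc = O + (13, 5) = (13, 5)
  bit 1 = 0: acc unchanged = (13, 5)
  bit 2 = 1: acc = (13, 5) + (0, 6) = (13, 18)

5P = (13, 18)


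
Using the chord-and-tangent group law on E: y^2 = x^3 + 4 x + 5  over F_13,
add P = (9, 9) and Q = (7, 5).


P != Q, so use the chord formula.
s = (y2 - y1) / (x2 - x1) = (9) / (11) mod 13 = 2
x3 = s^2 - x1 - x2 mod 13 = 2^2 - 9 - 7 = 1
y3 = s (x1 - x3) - y1 mod 13 = 2 * (9 - 1) - 9 = 7

P + Q = (1, 7)


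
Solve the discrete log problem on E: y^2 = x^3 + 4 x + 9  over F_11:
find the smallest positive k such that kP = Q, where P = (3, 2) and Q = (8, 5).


Enumerate multiples of P until we hit Q = (8, 5):
  1P = (3, 2)
  2P = (8, 6)
  3P = (9, 2)
  4P = (10, 9)
  5P = (10, 2)
  6P = (9, 9)
  7P = (8, 5)
Match found at i = 7.

k = 7


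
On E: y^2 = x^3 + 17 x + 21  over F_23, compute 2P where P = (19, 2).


Doubling: s = (3 x1^2 + a) / (2 y1)
s = (3*19^2 + 17) / (2*2) mod 23 = 22
x3 = s^2 - 2 x1 mod 23 = 22^2 - 2*19 = 9
y3 = s (x1 - x3) - y1 mod 23 = 22 * (19 - 9) - 2 = 11

2P = (9, 11)


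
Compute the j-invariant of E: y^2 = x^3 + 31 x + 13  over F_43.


Delta = -16(4 a^3 + 27 b^2) mod 43 = 2
-1728 * (4 a)^3 = -1728 * (4*31)^3 mod 43 = 11
j = 11 * 2^(-1) mod 43 = 27

j = 27 (mod 43)


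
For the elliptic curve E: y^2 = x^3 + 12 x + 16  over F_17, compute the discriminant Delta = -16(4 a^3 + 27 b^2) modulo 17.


4 a^3 + 27 b^2 = 4*12^3 + 27*16^2 = 6912 + 6912 = 13824
Delta = -16 * (13824) = -221184
Delta mod 17 = 3

Delta = 3 (mod 17)


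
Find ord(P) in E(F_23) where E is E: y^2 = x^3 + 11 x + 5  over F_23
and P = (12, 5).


Compute successive multiples of P until we hit O:
  1P = (12, 5)
  2P = (15, 7)
  3P = (22, 19)
  4P = (2, 9)
  5P = (11, 13)
  6P = (18, 20)
  7P = (5, 1)
  8P = (19, 14)
  ... (continuing to 17P)
  17P = O

ord(P) = 17


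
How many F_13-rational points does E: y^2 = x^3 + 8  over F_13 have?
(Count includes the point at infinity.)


For each x in F_13, count y with y^2 = x^3 + 0 x + 8 mod 13:
  x = 1: RHS = 9, y in [3, 10]  -> 2 point(s)
  x = 2: RHS = 3, y in [4, 9]  -> 2 point(s)
  x = 3: RHS = 9, y in [3, 10]  -> 2 point(s)
  x = 5: RHS = 3, y in [4, 9]  -> 2 point(s)
  x = 6: RHS = 3, y in [4, 9]  -> 2 point(s)
  x = 7: RHS = 0, y in [0]  -> 1 point(s)
  x = 8: RHS = 0, y in [0]  -> 1 point(s)
  x = 9: RHS = 9, y in [3, 10]  -> 2 point(s)
  x = 11: RHS = 0, y in [0]  -> 1 point(s)
Affine points: 15. Add the point at infinity: total = 16.

#E(F_13) = 16


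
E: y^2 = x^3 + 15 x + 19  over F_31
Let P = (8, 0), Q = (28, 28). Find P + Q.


P != Q, so use the chord formula.
s = (y2 - y1) / (x2 - x1) = (28) / (20) mod 31 = 20
x3 = s^2 - x1 - x2 mod 31 = 20^2 - 8 - 28 = 23
y3 = s (x1 - x3) - y1 mod 31 = 20 * (8 - 23) - 0 = 10

P + Q = (23, 10)


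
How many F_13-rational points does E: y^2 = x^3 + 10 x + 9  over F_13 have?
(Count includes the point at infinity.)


For each x in F_13, count y with y^2 = x^3 + 10 x + 9 mod 13:
  x = 0: RHS = 9, y in [3, 10]  -> 2 point(s)
  x = 3: RHS = 1, y in [1, 12]  -> 2 point(s)
  x = 4: RHS = 9, y in [3, 10]  -> 2 point(s)
  x = 6: RHS = 12, y in [5, 8]  -> 2 point(s)
  x = 8: RHS = 3, y in [4, 9]  -> 2 point(s)
  x = 9: RHS = 9, y in [3, 10]  -> 2 point(s)
  x = 10: RHS = 4, y in [2, 11]  -> 2 point(s)
Affine points: 14. Add the point at infinity: total = 15.

#E(F_13) = 15


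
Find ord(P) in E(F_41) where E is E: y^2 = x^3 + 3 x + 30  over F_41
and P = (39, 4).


Compute successive multiples of P until we hit O:
  1P = (39, 4)
  2P = (12, 21)
  3P = (8, 19)
  4P = (27, 14)
  5P = (11, 0)
  6P = (27, 27)
  7P = (8, 22)
  8P = (12, 20)
  ... (continuing to 10P)
  10P = O

ord(P) = 10


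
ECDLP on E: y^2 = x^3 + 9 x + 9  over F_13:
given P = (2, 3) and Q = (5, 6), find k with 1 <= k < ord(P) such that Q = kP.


Enumerate multiples of P until we hit Q = (5, 6):
  1P = (2, 3)
  2P = (5, 6)
Match found at i = 2.

k = 2
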